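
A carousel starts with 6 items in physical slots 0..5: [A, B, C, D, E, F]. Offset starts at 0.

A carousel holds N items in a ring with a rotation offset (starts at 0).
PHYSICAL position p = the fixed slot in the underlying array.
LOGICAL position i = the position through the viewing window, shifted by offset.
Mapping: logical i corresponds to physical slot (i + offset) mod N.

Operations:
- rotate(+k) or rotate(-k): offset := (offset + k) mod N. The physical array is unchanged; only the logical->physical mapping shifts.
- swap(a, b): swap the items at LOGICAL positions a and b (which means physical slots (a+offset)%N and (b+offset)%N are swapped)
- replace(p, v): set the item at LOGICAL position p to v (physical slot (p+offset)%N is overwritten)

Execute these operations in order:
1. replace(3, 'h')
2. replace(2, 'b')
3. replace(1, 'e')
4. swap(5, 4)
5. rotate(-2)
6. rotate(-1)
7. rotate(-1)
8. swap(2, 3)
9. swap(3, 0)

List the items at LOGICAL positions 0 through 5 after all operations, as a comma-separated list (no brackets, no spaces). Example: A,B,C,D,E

Answer: F,h,E,b,A,e

Derivation:
After op 1 (replace(3, 'h')): offset=0, physical=[A,B,C,h,E,F], logical=[A,B,C,h,E,F]
After op 2 (replace(2, 'b')): offset=0, physical=[A,B,b,h,E,F], logical=[A,B,b,h,E,F]
After op 3 (replace(1, 'e')): offset=0, physical=[A,e,b,h,E,F], logical=[A,e,b,h,E,F]
After op 4 (swap(5, 4)): offset=0, physical=[A,e,b,h,F,E], logical=[A,e,b,h,F,E]
After op 5 (rotate(-2)): offset=4, physical=[A,e,b,h,F,E], logical=[F,E,A,e,b,h]
After op 6 (rotate(-1)): offset=3, physical=[A,e,b,h,F,E], logical=[h,F,E,A,e,b]
After op 7 (rotate(-1)): offset=2, physical=[A,e,b,h,F,E], logical=[b,h,F,E,A,e]
After op 8 (swap(2, 3)): offset=2, physical=[A,e,b,h,E,F], logical=[b,h,E,F,A,e]
After op 9 (swap(3, 0)): offset=2, physical=[A,e,F,h,E,b], logical=[F,h,E,b,A,e]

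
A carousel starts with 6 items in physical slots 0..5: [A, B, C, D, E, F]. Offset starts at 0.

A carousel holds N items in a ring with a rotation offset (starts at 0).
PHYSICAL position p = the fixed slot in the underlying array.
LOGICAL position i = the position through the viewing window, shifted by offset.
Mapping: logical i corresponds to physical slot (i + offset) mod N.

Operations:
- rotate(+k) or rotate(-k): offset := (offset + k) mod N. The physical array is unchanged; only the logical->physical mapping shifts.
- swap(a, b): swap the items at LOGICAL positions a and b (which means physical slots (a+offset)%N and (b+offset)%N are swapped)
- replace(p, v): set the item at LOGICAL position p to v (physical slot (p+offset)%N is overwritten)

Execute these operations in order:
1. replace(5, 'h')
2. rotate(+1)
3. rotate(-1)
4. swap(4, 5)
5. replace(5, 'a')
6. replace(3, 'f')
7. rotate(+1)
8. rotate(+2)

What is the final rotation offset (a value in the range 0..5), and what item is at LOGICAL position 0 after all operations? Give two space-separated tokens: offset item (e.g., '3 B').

Answer: 3 f

Derivation:
After op 1 (replace(5, 'h')): offset=0, physical=[A,B,C,D,E,h], logical=[A,B,C,D,E,h]
After op 2 (rotate(+1)): offset=1, physical=[A,B,C,D,E,h], logical=[B,C,D,E,h,A]
After op 3 (rotate(-1)): offset=0, physical=[A,B,C,D,E,h], logical=[A,B,C,D,E,h]
After op 4 (swap(4, 5)): offset=0, physical=[A,B,C,D,h,E], logical=[A,B,C,D,h,E]
After op 5 (replace(5, 'a')): offset=0, physical=[A,B,C,D,h,a], logical=[A,B,C,D,h,a]
After op 6 (replace(3, 'f')): offset=0, physical=[A,B,C,f,h,a], logical=[A,B,C,f,h,a]
After op 7 (rotate(+1)): offset=1, physical=[A,B,C,f,h,a], logical=[B,C,f,h,a,A]
After op 8 (rotate(+2)): offset=3, physical=[A,B,C,f,h,a], logical=[f,h,a,A,B,C]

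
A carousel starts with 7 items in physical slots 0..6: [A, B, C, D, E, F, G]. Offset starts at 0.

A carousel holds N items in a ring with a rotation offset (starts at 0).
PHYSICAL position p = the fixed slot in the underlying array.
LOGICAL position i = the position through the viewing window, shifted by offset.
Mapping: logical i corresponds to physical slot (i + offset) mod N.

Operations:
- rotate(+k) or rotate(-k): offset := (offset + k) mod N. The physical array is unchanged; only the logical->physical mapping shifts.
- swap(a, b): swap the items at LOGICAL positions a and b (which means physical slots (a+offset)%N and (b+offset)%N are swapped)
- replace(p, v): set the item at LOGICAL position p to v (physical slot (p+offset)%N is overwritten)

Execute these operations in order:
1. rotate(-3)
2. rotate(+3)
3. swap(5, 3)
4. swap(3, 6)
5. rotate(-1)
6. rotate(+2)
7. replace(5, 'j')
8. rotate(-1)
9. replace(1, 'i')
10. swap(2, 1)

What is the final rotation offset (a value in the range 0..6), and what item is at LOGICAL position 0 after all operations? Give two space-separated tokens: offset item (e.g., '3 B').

Answer: 0 A

Derivation:
After op 1 (rotate(-3)): offset=4, physical=[A,B,C,D,E,F,G], logical=[E,F,G,A,B,C,D]
After op 2 (rotate(+3)): offset=0, physical=[A,B,C,D,E,F,G], logical=[A,B,C,D,E,F,G]
After op 3 (swap(5, 3)): offset=0, physical=[A,B,C,F,E,D,G], logical=[A,B,C,F,E,D,G]
After op 4 (swap(3, 6)): offset=0, physical=[A,B,C,G,E,D,F], logical=[A,B,C,G,E,D,F]
After op 5 (rotate(-1)): offset=6, physical=[A,B,C,G,E,D,F], logical=[F,A,B,C,G,E,D]
After op 6 (rotate(+2)): offset=1, physical=[A,B,C,G,E,D,F], logical=[B,C,G,E,D,F,A]
After op 7 (replace(5, 'j')): offset=1, physical=[A,B,C,G,E,D,j], logical=[B,C,G,E,D,j,A]
After op 8 (rotate(-1)): offset=0, physical=[A,B,C,G,E,D,j], logical=[A,B,C,G,E,D,j]
After op 9 (replace(1, 'i')): offset=0, physical=[A,i,C,G,E,D,j], logical=[A,i,C,G,E,D,j]
After op 10 (swap(2, 1)): offset=0, physical=[A,C,i,G,E,D,j], logical=[A,C,i,G,E,D,j]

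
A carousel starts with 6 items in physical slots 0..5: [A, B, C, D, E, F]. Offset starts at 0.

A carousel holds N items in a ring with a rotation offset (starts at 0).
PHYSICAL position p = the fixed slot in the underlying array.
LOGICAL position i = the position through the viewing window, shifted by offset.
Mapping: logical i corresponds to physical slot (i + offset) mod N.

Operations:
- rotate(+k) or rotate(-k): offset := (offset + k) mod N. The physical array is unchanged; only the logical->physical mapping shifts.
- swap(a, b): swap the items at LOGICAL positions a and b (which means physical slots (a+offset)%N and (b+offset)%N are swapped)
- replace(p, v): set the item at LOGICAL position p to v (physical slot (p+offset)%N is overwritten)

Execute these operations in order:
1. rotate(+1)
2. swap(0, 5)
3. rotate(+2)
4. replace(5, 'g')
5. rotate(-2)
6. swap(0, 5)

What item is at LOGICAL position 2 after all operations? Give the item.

Answer: D

Derivation:
After op 1 (rotate(+1)): offset=1, physical=[A,B,C,D,E,F], logical=[B,C,D,E,F,A]
After op 2 (swap(0, 5)): offset=1, physical=[B,A,C,D,E,F], logical=[A,C,D,E,F,B]
After op 3 (rotate(+2)): offset=3, physical=[B,A,C,D,E,F], logical=[D,E,F,B,A,C]
After op 4 (replace(5, 'g')): offset=3, physical=[B,A,g,D,E,F], logical=[D,E,F,B,A,g]
After op 5 (rotate(-2)): offset=1, physical=[B,A,g,D,E,F], logical=[A,g,D,E,F,B]
After op 6 (swap(0, 5)): offset=1, physical=[A,B,g,D,E,F], logical=[B,g,D,E,F,A]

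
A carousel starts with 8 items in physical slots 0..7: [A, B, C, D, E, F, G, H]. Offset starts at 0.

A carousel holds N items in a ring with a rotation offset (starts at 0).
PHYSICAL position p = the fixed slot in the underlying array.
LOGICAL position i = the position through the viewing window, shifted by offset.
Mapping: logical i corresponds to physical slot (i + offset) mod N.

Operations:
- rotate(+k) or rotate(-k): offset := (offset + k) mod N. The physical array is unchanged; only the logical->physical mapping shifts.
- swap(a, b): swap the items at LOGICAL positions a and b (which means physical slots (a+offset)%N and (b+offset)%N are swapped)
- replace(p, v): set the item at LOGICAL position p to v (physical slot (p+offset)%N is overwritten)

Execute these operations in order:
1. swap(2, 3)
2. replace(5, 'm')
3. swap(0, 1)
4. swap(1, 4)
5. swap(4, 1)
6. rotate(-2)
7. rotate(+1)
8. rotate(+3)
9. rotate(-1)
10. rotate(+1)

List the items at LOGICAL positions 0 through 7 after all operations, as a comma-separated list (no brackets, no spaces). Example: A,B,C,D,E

After op 1 (swap(2, 3)): offset=0, physical=[A,B,D,C,E,F,G,H], logical=[A,B,D,C,E,F,G,H]
After op 2 (replace(5, 'm')): offset=0, physical=[A,B,D,C,E,m,G,H], logical=[A,B,D,C,E,m,G,H]
After op 3 (swap(0, 1)): offset=0, physical=[B,A,D,C,E,m,G,H], logical=[B,A,D,C,E,m,G,H]
After op 4 (swap(1, 4)): offset=0, physical=[B,E,D,C,A,m,G,H], logical=[B,E,D,C,A,m,G,H]
After op 5 (swap(4, 1)): offset=0, physical=[B,A,D,C,E,m,G,H], logical=[B,A,D,C,E,m,G,H]
After op 6 (rotate(-2)): offset=6, physical=[B,A,D,C,E,m,G,H], logical=[G,H,B,A,D,C,E,m]
After op 7 (rotate(+1)): offset=7, physical=[B,A,D,C,E,m,G,H], logical=[H,B,A,D,C,E,m,G]
After op 8 (rotate(+3)): offset=2, physical=[B,A,D,C,E,m,G,H], logical=[D,C,E,m,G,H,B,A]
After op 9 (rotate(-1)): offset=1, physical=[B,A,D,C,E,m,G,H], logical=[A,D,C,E,m,G,H,B]
After op 10 (rotate(+1)): offset=2, physical=[B,A,D,C,E,m,G,H], logical=[D,C,E,m,G,H,B,A]

Answer: D,C,E,m,G,H,B,A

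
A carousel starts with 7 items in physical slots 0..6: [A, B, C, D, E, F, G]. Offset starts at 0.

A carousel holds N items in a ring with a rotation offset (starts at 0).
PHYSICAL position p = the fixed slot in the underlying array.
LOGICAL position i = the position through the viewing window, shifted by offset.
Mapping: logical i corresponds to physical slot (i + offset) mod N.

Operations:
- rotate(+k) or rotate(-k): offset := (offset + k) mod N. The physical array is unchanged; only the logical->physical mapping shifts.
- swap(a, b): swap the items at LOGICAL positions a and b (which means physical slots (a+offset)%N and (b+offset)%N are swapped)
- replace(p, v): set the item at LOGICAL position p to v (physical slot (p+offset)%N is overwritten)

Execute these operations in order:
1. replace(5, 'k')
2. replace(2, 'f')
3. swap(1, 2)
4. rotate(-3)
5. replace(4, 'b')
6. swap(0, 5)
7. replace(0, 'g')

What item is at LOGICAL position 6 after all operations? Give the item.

Answer: D

Derivation:
After op 1 (replace(5, 'k')): offset=0, physical=[A,B,C,D,E,k,G], logical=[A,B,C,D,E,k,G]
After op 2 (replace(2, 'f')): offset=0, physical=[A,B,f,D,E,k,G], logical=[A,B,f,D,E,k,G]
After op 3 (swap(1, 2)): offset=0, physical=[A,f,B,D,E,k,G], logical=[A,f,B,D,E,k,G]
After op 4 (rotate(-3)): offset=4, physical=[A,f,B,D,E,k,G], logical=[E,k,G,A,f,B,D]
After op 5 (replace(4, 'b')): offset=4, physical=[A,b,B,D,E,k,G], logical=[E,k,G,A,b,B,D]
After op 6 (swap(0, 5)): offset=4, physical=[A,b,E,D,B,k,G], logical=[B,k,G,A,b,E,D]
After op 7 (replace(0, 'g')): offset=4, physical=[A,b,E,D,g,k,G], logical=[g,k,G,A,b,E,D]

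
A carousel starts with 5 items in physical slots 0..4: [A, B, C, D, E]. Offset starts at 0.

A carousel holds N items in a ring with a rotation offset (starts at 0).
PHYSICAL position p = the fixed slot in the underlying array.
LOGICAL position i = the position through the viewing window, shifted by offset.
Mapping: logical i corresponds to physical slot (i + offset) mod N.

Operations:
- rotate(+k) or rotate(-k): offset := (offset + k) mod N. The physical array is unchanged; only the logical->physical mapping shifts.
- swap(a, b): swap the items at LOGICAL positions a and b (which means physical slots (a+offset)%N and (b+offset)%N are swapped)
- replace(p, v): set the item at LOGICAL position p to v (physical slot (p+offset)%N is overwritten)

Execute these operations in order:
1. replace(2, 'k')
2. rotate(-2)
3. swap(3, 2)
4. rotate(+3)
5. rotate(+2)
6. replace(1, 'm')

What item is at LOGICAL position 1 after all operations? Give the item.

Answer: m

Derivation:
After op 1 (replace(2, 'k')): offset=0, physical=[A,B,k,D,E], logical=[A,B,k,D,E]
After op 2 (rotate(-2)): offset=3, physical=[A,B,k,D,E], logical=[D,E,A,B,k]
After op 3 (swap(3, 2)): offset=3, physical=[B,A,k,D,E], logical=[D,E,B,A,k]
After op 4 (rotate(+3)): offset=1, physical=[B,A,k,D,E], logical=[A,k,D,E,B]
After op 5 (rotate(+2)): offset=3, physical=[B,A,k,D,E], logical=[D,E,B,A,k]
After op 6 (replace(1, 'm')): offset=3, physical=[B,A,k,D,m], logical=[D,m,B,A,k]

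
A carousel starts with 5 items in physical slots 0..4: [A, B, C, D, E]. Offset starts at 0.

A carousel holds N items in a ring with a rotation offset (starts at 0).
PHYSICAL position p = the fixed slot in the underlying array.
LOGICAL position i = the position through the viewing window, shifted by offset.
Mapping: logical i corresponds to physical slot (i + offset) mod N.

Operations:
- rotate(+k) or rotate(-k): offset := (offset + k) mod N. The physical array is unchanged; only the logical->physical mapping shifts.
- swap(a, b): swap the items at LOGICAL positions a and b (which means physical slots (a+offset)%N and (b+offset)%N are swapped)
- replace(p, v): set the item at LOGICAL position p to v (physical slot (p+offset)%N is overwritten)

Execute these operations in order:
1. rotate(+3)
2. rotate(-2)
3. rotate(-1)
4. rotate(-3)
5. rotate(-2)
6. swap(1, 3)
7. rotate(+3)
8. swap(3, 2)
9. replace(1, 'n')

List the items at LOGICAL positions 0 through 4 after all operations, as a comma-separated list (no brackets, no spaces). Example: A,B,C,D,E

Answer: B,n,D,A,C

Derivation:
After op 1 (rotate(+3)): offset=3, physical=[A,B,C,D,E], logical=[D,E,A,B,C]
After op 2 (rotate(-2)): offset=1, physical=[A,B,C,D,E], logical=[B,C,D,E,A]
After op 3 (rotate(-1)): offset=0, physical=[A,B,C,D,E], logical=[A,B,C,D,E]
After op 4 (rotate(-3)): offset=2, physical=[A,B,C,D,E], logical=[C,D,E,A,B]
After op 5 (rotate(-2)): offset=0, physical=[A,B,C,D,E], logical=[A,B,C,D,E]
After op 6 (swap(1, 3)): offset=0, physical=[A,D,C,B,E], logical=[A,D,C,B,E]
After op 7 (rotate(+3)): offset=3, physical=[A,D,C,B,E], logical=[B,E,A,D,C]
After op 8 (swap(3, 2)): offset=3, physical=[D,A,C,B,E], logical=[B,E,D,A,C]
After op 9 (replace(1, 'n')): offset=3, physical=[D,A,C,B,n], logical=[B,n,D,A,C]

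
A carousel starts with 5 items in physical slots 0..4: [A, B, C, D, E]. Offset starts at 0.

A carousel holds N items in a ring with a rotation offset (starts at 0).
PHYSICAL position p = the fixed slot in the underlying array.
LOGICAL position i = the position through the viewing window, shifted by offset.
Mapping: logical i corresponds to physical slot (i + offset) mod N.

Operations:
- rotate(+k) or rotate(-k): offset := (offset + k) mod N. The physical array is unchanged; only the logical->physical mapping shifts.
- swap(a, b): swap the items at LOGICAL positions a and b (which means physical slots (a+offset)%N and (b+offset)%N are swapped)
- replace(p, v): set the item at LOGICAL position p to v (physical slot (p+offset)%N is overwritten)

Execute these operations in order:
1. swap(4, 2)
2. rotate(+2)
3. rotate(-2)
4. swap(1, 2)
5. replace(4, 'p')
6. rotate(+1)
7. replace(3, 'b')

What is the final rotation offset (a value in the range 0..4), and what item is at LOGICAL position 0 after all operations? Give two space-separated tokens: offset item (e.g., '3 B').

After op 1 (swap(4, 2)): offset=0, physical=[A,B,E,D,C], logical=[A,B,E,D,C]
After op 2 (rotate(+2)): offset=2, physical=[A,B,E,D,C], logical=[E,D,C,A,B]
After op 3 (rotate(-2)): offset=0, physical=[A,B,E,D,C], logical=[A,B,E,D,C]
After op 4 (swap(1, 2)): offset=0, physical=[A,E,B,D,C], logical=[A,E,B,D,C]
After op 5 (replace(4, 'p')): offset=0, physical=[A,E,B,D,p], logical=[A,E,B,D,p]
After op 6 (rotate(+1)): offset=1, physical=[A,E,B,D,p], logical=[E,B,D,p,A]
After op 7 (replace(3, 'b')): offset=1, physical=[A,E,B,D,b], logical=[E,B,D,b,A]

Answer: 1 E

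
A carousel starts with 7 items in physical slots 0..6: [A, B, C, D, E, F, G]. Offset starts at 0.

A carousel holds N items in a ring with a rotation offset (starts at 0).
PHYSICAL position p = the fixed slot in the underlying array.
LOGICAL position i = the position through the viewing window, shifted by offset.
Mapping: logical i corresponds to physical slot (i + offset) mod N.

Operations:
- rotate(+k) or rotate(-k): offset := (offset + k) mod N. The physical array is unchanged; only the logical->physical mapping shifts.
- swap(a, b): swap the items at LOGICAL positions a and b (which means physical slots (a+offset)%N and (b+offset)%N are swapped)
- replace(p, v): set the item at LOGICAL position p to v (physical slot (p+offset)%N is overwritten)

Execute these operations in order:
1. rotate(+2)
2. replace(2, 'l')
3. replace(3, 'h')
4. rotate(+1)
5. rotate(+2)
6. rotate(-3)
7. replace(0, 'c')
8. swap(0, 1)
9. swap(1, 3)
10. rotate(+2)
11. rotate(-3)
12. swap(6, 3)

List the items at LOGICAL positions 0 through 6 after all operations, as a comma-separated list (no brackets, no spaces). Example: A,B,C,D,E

Answer: B,D,h,A,c,G,l

Derivation:
After op 1 (rotate(+2)): offset=2, physical=[A,B,C,D,E,F,G], logical=[C,D,E,F,G,A,B]
After op 2 (replace(2, 'l')): offset=2, physical=[A,B,C,D,l,F,G], logical=[C,D,l,F,G,A,B]
After op 3 (replace(3, 'h')): offset=2, physical=[A,B,C,D,l,h,G], logical=[C,D,l,h,G,A,B]
After op 4 (rotate(+1)): offset=3, physical=[A,B,C,D,l,h,G], logical=[D,l,h,G,A,B,C]
After op 5 (rotate(+2)): offset=5, physical=[A,B,C,D,l,h,G], logical=[h,G,A,B,C,D,l]
After op 6 (rotate(-3)): offset=2, physical=[A,B,C,D,l,h,G], logical=[C,D,l,h,G,A,B]
After op 7 (replace(0, 'c')): offset=2, physical=[A,B,c,D,l,h,G], logical=[c,D,l,h,G,A,B]
After op 8 (swap(0, 1)): offset=2, physical=[A,B,D,c,l,h,G], logical=[D,c,l,h,G,A,B]
After op 9 (swap(1, 3)): offset=2, physical=[A,B,D,h,l,c,G], logical=[D,h,l,c,G,A,B]
After op 10 (rotate(+2)): offset=4, physical=[A,B,D,h,l,c,G], logical=[l,c,G,A,B,D,h]
After op 11 (rotate(-3)): offset=1, physical=[A,B,D,h,l,c,G], logical=[B,D,h,l,c,G,A]
After op 12 (swap(6, 3)): offset=1, physical=[l,B,D,h,A,c,G], logical=[B,D,h,A,c,G,l]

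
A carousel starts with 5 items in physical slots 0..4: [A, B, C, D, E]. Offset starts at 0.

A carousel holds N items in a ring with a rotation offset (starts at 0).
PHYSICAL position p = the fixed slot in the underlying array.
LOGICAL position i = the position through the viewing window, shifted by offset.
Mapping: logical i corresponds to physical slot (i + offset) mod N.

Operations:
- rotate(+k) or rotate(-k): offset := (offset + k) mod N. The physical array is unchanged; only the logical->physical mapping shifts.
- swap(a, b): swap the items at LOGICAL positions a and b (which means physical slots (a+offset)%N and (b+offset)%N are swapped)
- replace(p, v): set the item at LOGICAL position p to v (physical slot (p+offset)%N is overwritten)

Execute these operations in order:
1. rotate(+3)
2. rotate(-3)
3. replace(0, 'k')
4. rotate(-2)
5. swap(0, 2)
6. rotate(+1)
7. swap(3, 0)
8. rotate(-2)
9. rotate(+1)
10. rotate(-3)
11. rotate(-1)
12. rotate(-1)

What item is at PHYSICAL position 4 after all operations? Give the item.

After op 1 (rotate(+3)): offset=3, physical=[A,B,C,D,E], logical=[D,E,A,B,C]
After op 2 (rotate(-3)): offset=0, physical=[A,B,C,D,E], logical=[A,B,C,D,E]
After op 3 (replace(0, 'k')): offset=0, physical=[k,B,C,D,E], logical=[k,B,C,D,E]
After op 4 (rotate(-2)): offset=3, physical=[k,B,C,D,E], logical=[D,E,k,B,C]
After op 5 (swap(0, 2)): offset=3, physical=[D,B,C,k,E], logical=[k,E,D,B,C]
After op 6 (rotate(+1)): offset=4, physical=[D,B,C,k,E], logical=[E,D,B,C,k]
After op 7 (swap(3, 0)): offset=4, physical=[D,B,E,k,C], logical=[C,D,B,E,k]
After op 8 (rotate(-2)): offset=2, physical=[D,B,E,k,C], logical=[E,k,C,D,B]
After op 9 (rotate(+1)): offset=3, physical=[D,B,E,k,C], logical=[k,C,D,B,E]
After op 10 (rotate(-3)): offset=0, physical=[D,B,E,k,C], logical=[D,B,E,k,C]
After op 11 (rotate(-1)): offset=4, physical=[D,B,E,k,C], logical=[C,D,B,E,k]
After op 12 (rotate(-1)): offset=3, physical=[D,B,E,k,C], logical=[k,C,D,B,E]

Answer: C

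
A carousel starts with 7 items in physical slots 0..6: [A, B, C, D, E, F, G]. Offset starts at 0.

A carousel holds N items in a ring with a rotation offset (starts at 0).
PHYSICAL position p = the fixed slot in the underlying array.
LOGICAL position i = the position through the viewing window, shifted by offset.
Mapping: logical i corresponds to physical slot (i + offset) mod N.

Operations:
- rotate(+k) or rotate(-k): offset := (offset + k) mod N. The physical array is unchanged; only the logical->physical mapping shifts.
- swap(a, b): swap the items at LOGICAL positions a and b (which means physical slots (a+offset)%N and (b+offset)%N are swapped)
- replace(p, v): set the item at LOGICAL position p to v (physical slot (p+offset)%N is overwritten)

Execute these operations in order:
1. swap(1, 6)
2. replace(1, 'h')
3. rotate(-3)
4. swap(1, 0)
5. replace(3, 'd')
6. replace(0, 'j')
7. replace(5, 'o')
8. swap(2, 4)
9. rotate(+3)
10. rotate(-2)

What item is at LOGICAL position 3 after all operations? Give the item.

After op 1 (swap(1, 6)): offset=0, physical=[A,G,C,D,E,F,B], logical=[A,G,C,D,E,F,B]
After op 2 (replace(1, 'h')): offset=0, physical=[A,h,C,D,E,F,B], logical=[A,h,C,D,E,F,B]
After op 3 (rotate(-3)): offset=4, physical=[A,h,C,D,E,F,B], logical=[E,F,B,A,h,C,D]
After op 4 (swap(1, 0)): offset=4, physical=[A,h,C,D,F,E,B], logical=[F,E,B,A,h,C,D]
After op 5 (replace(3, 'd')): offset=4, physical=[d,h,C,D,F,E,B], logical=[F,E,B,d,h,C,D]
After op 6 (replace(0, 'j')): offset=4, physical=[d,h,C,D,j,E,B], logical=[j,E,B,d,h,C,D]
After op 7 (replace(5, 'o')): offset=4, physical=[d,h,o,D,j,E,B], logical=[j,E,B,d,h,o,D]
After op 8 (swap(2, 4)): offset=4, physical=[d,B,o,D,j,E,h], logical=[j,E,h,d,B,o,D]
After op 9 (rotate(+3)): offset=0, physical=[d,B,o,D,j,E,h], logical=[d,B,o,D,j,E,h]
After op 10 (rotate(-2)): offset=5, physical=[d,B,o,D,j,E,h], logical=[E,h,d,B,o,D,j]

Answer: B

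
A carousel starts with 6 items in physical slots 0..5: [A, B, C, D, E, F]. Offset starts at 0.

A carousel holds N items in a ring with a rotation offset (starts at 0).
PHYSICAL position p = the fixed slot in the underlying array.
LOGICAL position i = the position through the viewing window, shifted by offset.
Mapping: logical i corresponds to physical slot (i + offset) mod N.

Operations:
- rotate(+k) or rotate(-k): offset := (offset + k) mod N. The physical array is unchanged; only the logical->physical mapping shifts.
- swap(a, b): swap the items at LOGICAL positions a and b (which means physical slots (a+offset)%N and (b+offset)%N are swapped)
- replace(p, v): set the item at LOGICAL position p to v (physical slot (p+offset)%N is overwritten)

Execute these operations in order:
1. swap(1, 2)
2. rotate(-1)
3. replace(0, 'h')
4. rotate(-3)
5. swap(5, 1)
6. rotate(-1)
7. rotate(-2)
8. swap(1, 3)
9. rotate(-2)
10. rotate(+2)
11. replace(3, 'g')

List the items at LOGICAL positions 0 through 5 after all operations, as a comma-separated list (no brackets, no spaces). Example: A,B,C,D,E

After op 1 (swap(1, 2)): offset=0, physical=[A,C,B,D,E,F], logical=[A,C,B,D,E,F]
After op 2 (rotate(-1)): offset=5, physical=[A,C,B,D,E,F], logical=[F,A,C,B,D,E]
After op 3 (replace(0, 'h')): offset=5, physical=[A,C,B,D,E,h], logical=[h,A,C,B,D,E]
After op 4 (rotate(-3)): offset=2, physical=[A,C,B,D,E,h], logical=[B,D,E,h,A,C]
After op 5 (swap(5, 1)): offset=2, physical=[A,D,B,C,E,h], logical=[B,C,E,h,A,D]
After op 6 (rotate(-1)): offset=1, physical=[A,D,B,C,E,h], logical=[D,B,C,E,h,A]
After op 7 (rotate(-2)): offset=5, physical=[A,D,B,C,E,h], logical=[h,A,D,B,C,E]
After op 8 (swap(1, 3)): offset=5, physical=[B,D,A,C,E,h], logical=[h,B,D,A,C,E]
After op 9 (rotate(-2)): offset=3, physical=[B,D,A,C,E,h], logical=[C,E,h,B,D,A]
After op 10 (rotate(+2)): offset=5, physical=[B,D,A,C,E,h], logical=[h,B,D,A,C,E]
After op 11 (replace(3, 'g')): offset=5, physical=[B,D,g,C,E,h], logical=[h,B,D,g,C,E]

Answer: h,B,D,g,C,E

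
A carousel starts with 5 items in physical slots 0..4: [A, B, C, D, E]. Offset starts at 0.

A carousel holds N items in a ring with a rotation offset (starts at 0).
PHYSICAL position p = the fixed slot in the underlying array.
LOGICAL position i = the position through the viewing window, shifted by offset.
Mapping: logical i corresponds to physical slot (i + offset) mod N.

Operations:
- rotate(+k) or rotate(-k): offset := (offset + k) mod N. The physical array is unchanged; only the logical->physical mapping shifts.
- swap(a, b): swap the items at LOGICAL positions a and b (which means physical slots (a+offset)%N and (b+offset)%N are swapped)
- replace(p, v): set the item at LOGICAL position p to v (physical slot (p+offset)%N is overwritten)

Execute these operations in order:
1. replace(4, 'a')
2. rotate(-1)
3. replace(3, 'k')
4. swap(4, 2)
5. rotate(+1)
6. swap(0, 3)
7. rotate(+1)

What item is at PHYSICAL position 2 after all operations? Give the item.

After op 1 (replace(4, 'a')): offset=0, physical=[A,B,C,D,a], logical=[A,B,C,D,a]
After op 2 (rotate(-1)): offset=4, physical=[A,B,C,D,a], logical=[a,A,B,C,D]
After op 3 (replace(3, 'k')): offset=4, physical=[A,B,k,D,a], logical=[a,A,B,k,D]
After op 4 (swap(4, 2)): offset=4, physical=[A,D,k,B,a], logical=[a,A,D,k,B]
After op 5 (rotate(+1)): offset=0, physical=[A,D,k,B,a], logical=[A,D,k,B,a]
After op 6 (swap(0, 3)): offset=0, physical=[B,D,k,A,a], logical=[B,D,k,A,a]
After op 7 (rotate(+1)): offset=1, physical=[B,D,k,A,a], logical=[D,k,A,a,B]

Answer: k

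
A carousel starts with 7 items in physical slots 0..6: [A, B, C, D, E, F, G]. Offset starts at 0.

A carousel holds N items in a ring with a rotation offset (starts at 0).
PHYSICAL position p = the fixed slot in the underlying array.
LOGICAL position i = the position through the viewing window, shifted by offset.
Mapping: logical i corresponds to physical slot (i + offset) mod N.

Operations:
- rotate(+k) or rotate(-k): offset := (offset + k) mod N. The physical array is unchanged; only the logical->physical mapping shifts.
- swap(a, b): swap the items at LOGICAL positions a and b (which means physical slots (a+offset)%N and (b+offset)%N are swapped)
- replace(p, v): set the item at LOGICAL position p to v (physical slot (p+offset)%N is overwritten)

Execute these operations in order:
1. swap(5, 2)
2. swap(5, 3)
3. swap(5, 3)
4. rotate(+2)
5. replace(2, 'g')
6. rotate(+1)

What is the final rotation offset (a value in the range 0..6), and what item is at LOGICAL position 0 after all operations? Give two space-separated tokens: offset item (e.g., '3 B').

Answer: 3 D

Derivation:
After op 1 (swap(5, 2)): offset=0, physical=[A,B,F,D,E,C,G], logical=[A,B,F,D,E,C,G]
After op 2 (swap(5, 3)): offset=0, physical=[A,B,F,C,E,D,G], logical=[A,B,F,C,E,D,G]
After op 3 (swap(5, 3)): offset=0, physical=[A,B,F,D,E,C,G], logical=[A,B,F,D,E,C,G]
After op 4 (rotate(+2)): offset=2, physical=[A,B,F,D,E,C,G], logical=[F,D,E,C,G,A,B]
After op 5 (replace(2, 'g')): offset=2, physical=[A,B,F,D,g,C,G], logical=[F,D,g,C,G,A,B]
After op 6 (rotate(+1)): offset=3, physical=[A,B,F,D,g,C,G], logical=[D,g,C,G,A,B,F]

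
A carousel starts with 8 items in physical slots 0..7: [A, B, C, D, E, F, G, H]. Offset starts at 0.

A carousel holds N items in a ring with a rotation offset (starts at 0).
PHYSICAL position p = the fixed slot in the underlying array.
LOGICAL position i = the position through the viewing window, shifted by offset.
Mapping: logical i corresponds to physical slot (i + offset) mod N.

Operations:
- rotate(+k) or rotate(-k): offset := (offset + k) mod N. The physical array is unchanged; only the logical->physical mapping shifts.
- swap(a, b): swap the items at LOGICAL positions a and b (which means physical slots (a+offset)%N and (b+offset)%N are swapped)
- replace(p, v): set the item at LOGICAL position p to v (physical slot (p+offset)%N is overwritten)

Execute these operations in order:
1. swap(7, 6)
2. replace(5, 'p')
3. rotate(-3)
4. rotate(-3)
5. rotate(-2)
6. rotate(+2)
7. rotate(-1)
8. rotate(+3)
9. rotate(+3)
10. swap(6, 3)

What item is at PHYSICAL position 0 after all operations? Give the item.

Answer: A

Derivation:
After op 1 (swap(7, 6)): offset=0, physical=[A,B,C,D,E,F,H,G], logical=[A,B,C,D,E,F,H,G]
After op 2 (replace(5, 'p')): offset=0, physical=[A,B,C,D,E,p,H,G], logical=[A,B,C,D,E,p,H,G]
After op 3 (rotate(-3)): offset=5, physical=[A,B,C,D,E,p,H,G], logical=[p,H,G,A,B,C,D,E]
After op 4 (rotate(-3)): offset=2, physical=[A,B,C,D,E,p,H,G], logical=[C,D,E,p,H,G,A,B]
After op 5 (rotate(-2)): offset=0, physical=[A,B,C,D,E,p,H,G], logical=[A,B,C,D,E,p,H,G]
After op 6 (rotate(+2)): offset=2, physical=[A,B,C,D,E,p,H,G], logical=[C,D,E,p,H,G,A,B]
After op 7 (rotate(-1)): offset=1, physical=[A,B,C,D,E,p,H,G], logical=[B,C,D,E,p,H,G,A]
After op 8 (rotate(+3)): offset=4, physical=[A,B,C,D,E,p,H,G], logical=[E,p,H,G,A,B,C,D]
After op 9 (rotate(+3)): offset=7, physical=[A,B,C,D,E,p,H,G], logical=[G,A,B,C,D,E,p,H]
After op 10 (swap(6, 3)): offset=7, physical=[A,B,p,D,E,C,H,G], logical=[G,A,B,p,D,E,C,H]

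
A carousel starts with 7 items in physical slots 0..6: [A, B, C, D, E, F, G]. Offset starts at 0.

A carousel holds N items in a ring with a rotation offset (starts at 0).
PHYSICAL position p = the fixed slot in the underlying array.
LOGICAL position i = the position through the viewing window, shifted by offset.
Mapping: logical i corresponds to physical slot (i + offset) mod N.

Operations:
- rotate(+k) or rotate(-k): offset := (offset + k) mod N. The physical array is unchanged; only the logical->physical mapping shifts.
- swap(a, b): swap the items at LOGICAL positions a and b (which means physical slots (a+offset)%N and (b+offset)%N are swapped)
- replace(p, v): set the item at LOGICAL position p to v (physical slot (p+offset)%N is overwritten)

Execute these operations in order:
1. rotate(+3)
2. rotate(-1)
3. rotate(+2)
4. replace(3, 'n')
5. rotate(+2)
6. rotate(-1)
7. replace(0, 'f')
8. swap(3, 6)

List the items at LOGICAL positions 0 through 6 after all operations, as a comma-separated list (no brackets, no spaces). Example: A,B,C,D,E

After op 1 (rotate(+3)): offset=3, physical=[A,B,C,D,E,F,G], logical=[D,E,F,G,A,B,C]
After op 2 (rotate(-1)): offset=2, physical=[A,B,C,D,E,F,G], logical=[C,D,E,F,G,A,B]
After op 3 (rotate(+2)): offset=4, physical=[A,B,C,D,E,F,G], logical=[E,F,G,A,B,C,D]
After op 4 (replace(3, 'n')): offset=4, physical=[n,B,C,D,E,F,G], logical=[E,F,G,n,B,C,D]
After op 5 (rotate(+2)): offset=6, physical=[n,B,C,D,E,F,G], logical=[G,n,B,C,D,E,F]
After op 6 (rotate(-1)): offset=5, physical=[n,B,C,D,E,F,G], logical=[F,G,n,B,C,D,E]
After op 7 (replace(0, 'f')): offset=5, physical=[n,B,C,D,E,f,G], logical=[f,G,n,B,C,D,E]
After op 8 (swap(3, 6)): offset=5, physical=[n,E,C,D,B,f,G], logical=[f,G,n,E,C,D,B]

Answer: f,G,n,E,C,D,B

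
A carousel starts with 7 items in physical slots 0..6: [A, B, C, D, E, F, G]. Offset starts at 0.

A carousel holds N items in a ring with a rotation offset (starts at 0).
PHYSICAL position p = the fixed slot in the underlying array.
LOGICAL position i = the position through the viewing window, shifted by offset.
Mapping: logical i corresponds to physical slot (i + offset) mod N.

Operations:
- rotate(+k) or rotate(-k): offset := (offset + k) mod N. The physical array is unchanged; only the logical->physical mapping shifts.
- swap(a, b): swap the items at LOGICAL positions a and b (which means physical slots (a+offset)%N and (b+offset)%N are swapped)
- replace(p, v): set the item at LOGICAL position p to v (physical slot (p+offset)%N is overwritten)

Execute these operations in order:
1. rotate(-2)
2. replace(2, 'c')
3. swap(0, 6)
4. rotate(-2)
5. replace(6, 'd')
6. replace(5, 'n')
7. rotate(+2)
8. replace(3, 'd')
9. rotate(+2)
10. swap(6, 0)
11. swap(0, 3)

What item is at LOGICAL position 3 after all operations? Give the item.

After op 1 (rotate(-2)): offset=5, physical=[A,B,C,D,E,F,G], logical=[F,G,A,B,C,D,E]
After op 2 (replace(2, 'c')): offset=5, physical=[c,B,C,D,E,F,G], logical=[F,G,c,B,C,D,E]
After op 3 (swap(0, 6)): offset=5, physical=[c,B,C,D,F,E,G], logical=[E,G,c,B,C,D,F]
After op 4 (rotate(-2)): offset=3, physical=[c,B,C,D,F,E,G], logical=[D,F,E,G,c,B,C]
After op 5 (replace(6, 'd')): offset=3, physical=[c,B,d,D,F,E,G], logical=[D,F,E,G,c,B,d]
After op 6 (replace(5, 'n')): offset=3, physical=[c,n,d,D,F,E,G], logical=[D,F,E,G,c,n,d]
After op 7 (rotate(+2)): offset=5, physical=[c,n,d,D,F,E,G], logical=[E,G,c,n,d,D,F]
After op 8 (replace(3, 'd')): offset=5, physical=[c,d,d,D,F,E,G], logical=[E,G,c,d,d,D,F]
After op 9 (rotate(+2)): offset=0, physical=[c,d,d,D,F,E,G], logical=[c,d,d,D,F,E,G]
After op 10 (swap(6, 0)): offset=0, physical=[G,d,d,D,F,E,c], logical=[G,d,d,D,F,E,c]
After op 11 (swap(0, 3)): offset=0, physical=[D,d,d,G,F,E,c], logical=[D,d,d,G,F,E,c]

Answer: G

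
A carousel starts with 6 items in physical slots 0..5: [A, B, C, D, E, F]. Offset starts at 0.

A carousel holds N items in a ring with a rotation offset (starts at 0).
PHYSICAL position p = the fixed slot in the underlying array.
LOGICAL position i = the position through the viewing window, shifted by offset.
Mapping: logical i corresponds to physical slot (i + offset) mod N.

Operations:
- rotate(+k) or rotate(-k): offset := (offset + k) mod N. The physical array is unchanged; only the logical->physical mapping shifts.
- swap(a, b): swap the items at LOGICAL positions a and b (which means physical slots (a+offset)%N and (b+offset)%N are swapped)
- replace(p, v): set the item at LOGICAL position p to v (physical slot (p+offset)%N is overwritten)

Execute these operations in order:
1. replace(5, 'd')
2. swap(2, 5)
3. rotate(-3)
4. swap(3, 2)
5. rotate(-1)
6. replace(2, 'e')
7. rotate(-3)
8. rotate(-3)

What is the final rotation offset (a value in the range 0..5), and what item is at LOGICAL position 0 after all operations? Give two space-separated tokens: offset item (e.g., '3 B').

Answer: 2 d

Derivation:
After op 1 (replace(5, 'd')): offset=0, physical=[A,B,C,D,E,d], logical=[A,B,C,D,E,d]
After op 2 (swap(2, 5)): offset=0, physical=[A,B,d,D,E,C], logical=[A,B,d,D,E,C]
After op 3 (rotate(-3)): offset=3, physical=[A,B,d,D,E,C], logical=[D,E,C,A,B,d]
After op 4 (swap(3, 2)): offset=3, physical=[C,B,d,D,E,A], logical=[D,E,A,C,B,d]
After op 5 (rotate(-1)): offset=2, physical=[C,B,d,D,E,A], logical=[d,D,E,A,C,B]
After op 6 (replace(2, 'e')): offset=2, physical=[C,B,d,D,e,A], logical=[d,D,e,A,C,B]
After op 7 (rotate(-3)): offset=5, physical=[C,B,d,D,e,A], logical=[A,C,B,d,D,e]
After op 8 (rotate(-3)): offset=2, physical=[C,B,d,D,e,A], logical=[d,D,e,A,C,B]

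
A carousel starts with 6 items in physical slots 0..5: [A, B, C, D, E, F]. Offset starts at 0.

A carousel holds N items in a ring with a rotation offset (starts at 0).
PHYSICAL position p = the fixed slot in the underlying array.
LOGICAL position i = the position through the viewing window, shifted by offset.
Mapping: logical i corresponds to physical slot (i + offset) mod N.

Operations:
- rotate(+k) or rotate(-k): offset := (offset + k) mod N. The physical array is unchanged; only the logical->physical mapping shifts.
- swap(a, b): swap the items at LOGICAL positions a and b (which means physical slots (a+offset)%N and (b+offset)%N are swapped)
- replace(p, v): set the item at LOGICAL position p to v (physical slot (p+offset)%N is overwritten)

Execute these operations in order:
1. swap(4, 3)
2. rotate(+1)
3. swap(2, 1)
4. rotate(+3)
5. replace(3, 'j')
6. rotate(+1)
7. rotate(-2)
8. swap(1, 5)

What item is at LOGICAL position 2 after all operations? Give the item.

Answer: F

Derivation:
After op 1 (swap(4, 3)): offset=0, physical=[A,B,C,E,D,F], logical=[A,B,C,E,D,F]
After op 2 (rotate(+1)): offset=1, physical=[A,B,C,E,D,F], logical=[B,C,E,D,F,A]
After op 3 (swap(2, 1)): offset=1, physical=[A,B,E,C,D,F], logical=[B,E,C,D,F,A]
After op 4 (rotate(+3)): offset=4, physical=[A,B,E,C,D,F], logical=[D,F,A,B,E,C]
After op 5 (replace(3, 'j')): offset=4, physical=[A,j,E,C,D,F], logical=[D,F,A,j,E,C]
After op 6 (rotate(+1)): offset=5, physical=[A,j,E,C,D,F], logical=[F,A,j,E,C,D]
After op 7 (rotate(-2)): offset=3, physical=[A,j,E,C,D,F], logical=[C,D,F,A,j,E]
After op 8 (swap(1, 5)): offset=3, physical=[A,j,D,C,E,F], logical=[C,E,F,A,j,D]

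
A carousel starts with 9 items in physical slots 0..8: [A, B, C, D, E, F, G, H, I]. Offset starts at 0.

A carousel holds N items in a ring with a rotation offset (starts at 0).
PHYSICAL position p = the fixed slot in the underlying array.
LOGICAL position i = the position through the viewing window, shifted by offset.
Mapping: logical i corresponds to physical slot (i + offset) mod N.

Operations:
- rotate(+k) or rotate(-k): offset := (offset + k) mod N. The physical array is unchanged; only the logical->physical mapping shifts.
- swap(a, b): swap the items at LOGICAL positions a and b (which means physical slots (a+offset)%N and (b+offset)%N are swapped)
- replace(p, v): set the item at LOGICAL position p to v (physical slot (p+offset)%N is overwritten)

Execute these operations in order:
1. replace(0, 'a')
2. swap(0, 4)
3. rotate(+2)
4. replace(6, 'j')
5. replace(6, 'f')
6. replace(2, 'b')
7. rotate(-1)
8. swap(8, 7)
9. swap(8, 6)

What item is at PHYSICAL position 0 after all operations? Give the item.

After op 1 (replace(0, 'a')): offset=0, physical=[a,B,C,D,E,F,G,H,I], logical=[a,B,C,D,E,F,G,H,I]
After op 2 (swap(0, 4)): offset=0, physical=[E,B,C,D,a,F,G,H,I], logical=[E,B,C,D,a,F,G,H,I]
After op 3 (rotate(+2)): offset=2, physical=[E,B,C,D,a,F,G,H,I], logical=[C,D,a,F,G,H,I,E,B]
After op 4 (replace(6, 'j')): offset=2, physical=[E,B,C,D,a,F,G,H,j], logical=[C,D,a,F,G,H,j,E,B]
After op 5 (replace(6, 'f')): offset=2, physical=[E,B,C,D,a,F,G,H,f], logical=[C,D,a,F,G,H,f,E,B]
After op 6 (replace(2, 'b')): offset=2, physical=[E,B,C,D,b,F,G,H,f], logical=[C,D,b,F,G,H,f,E,B]
After op 7 (rotate(-1)): offset=1, physical=[E,B,C,D,b,F,G,H,f], logical=[B,C,D,b,F,G,H,f,E]
After op 8 (swap(8, 7)): offset=1, physical=[f,B,C,D,b,F,G,H,E], logical=[B,C,D,b,F,G,H,E,f]
After op 9 (swap(8, 6)): offset=1, physical=[H,B,C,D,b,F,G,f,E], logical=[B,C,D,b,F,G,f,E,H]

Answer: H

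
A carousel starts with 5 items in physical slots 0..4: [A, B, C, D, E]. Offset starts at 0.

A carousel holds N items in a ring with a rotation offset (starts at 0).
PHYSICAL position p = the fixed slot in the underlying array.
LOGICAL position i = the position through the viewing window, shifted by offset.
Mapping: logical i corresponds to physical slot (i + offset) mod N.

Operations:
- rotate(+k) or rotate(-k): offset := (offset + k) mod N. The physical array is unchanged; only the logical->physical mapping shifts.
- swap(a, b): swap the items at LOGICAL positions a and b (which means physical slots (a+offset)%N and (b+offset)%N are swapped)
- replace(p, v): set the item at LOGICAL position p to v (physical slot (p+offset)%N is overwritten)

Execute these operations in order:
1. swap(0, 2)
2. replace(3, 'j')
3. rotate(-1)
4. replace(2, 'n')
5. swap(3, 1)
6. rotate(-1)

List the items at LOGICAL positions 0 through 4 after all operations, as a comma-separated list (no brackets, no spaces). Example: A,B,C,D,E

After op 1 (swap(0, 2)): offset=0, physical=[C,B,A,D,E], logical=[C,B,A,D,E]
After op 2 (replace(3, 'j')): offset=0, physical=[C,B,A,j,E], logical=[C,B,A,j,E]
After op 3 (rotate(-1)): offset=4, physical=[C,B,A,j,E], logical=[E,C,B,A,j]
After op 4 (replace(2, 'n')): offset=4, physical=[C,n,A,j,E], logical=[E,C,n,A,j]
After op 5 (swap(3, 1)): offset=4, physical=[A,n,C,j,E], logical=[E,A,n,C,j]
After op 6 (rotate(-1)): offset=3, physical=[A,n,C,j,E], logical=[j,E,A,n,C]

Answer: j,E,A,n,C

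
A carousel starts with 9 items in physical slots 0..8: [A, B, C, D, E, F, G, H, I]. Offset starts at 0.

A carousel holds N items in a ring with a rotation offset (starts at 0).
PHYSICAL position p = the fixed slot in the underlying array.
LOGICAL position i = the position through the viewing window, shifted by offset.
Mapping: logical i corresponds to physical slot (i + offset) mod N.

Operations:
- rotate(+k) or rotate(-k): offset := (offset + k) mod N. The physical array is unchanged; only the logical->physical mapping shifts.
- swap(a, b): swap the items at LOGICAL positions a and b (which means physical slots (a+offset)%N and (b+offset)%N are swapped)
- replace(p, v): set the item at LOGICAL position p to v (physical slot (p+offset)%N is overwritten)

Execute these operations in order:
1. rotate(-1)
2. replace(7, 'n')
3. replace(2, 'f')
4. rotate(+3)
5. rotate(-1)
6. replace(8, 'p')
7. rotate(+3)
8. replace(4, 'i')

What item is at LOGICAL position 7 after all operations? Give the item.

After op 1 (rotate(-1)): offset=8, physical=[A,B,C,D,E,F,G,H,I], logical=[I,A,B,C,D,E,F,G,H]
After op 2 (replace(7, 'n')): offset=8, physical=[A,B,C,D,E,F,n,H,I], logical=[I,A,B,C,D,E,F,n,H]
After op 3 (replace(2, 'f')): offset=8, physical=[A,f,C,D,E,F,n,H,I], logical=[I,A,f,C,D,E,F,n,H]
After op 4 (rotate(+3)): offset=2, physical=[A,f,C,D,E,F,n,H,I], logical=[C,D,E,F,n,H,I,A,f]
After op 5 (rotate(-1)): offset=1, physical=[A,f,C,D,E,F,n,H,I], logical=[f,C,D,E,F,n,H,I,A]
After op 6 (replace(8, 'p')): offset=1, physical=[p,f,C,D,E,F,n,H,I], logical=[f,C,D,E,F,n,H,I,p]
After op 7 (rotate(+3)): offset=4, physical=[p,f,C,D,E,F,n,H,I], logical=[E,F,n,H,I,p,f,C,D]
After op 8 (replace(4, 'i')): offset=4, physical=[p,f,C,D,E,F,n,H,i], logical=[E,F,n,H,i,p,f,C,D]

Answer: C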